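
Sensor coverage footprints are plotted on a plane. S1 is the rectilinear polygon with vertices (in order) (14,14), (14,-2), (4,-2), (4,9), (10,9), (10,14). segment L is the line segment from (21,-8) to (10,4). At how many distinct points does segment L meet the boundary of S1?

The segment meets the boundary at (14,-0.364).

1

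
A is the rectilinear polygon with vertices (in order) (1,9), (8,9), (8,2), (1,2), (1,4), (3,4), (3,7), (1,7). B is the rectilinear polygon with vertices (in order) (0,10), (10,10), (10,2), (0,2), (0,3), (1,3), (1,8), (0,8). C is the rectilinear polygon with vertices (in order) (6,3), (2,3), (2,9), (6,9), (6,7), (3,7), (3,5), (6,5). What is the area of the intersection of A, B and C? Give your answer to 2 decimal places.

15.00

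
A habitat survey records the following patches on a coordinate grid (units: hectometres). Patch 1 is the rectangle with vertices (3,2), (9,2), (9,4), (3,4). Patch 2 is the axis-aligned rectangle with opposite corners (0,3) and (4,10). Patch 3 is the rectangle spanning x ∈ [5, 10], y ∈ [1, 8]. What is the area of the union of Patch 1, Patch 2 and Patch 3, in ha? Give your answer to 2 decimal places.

66.00

By inclusion–exclusion:
Individual areas: |Patch 1| = 12, |Patch 2| = 28, |Patch 3| = 35.
|Patch 1∩Patch 2|: x∈[3,4], y∈[3,4] → 1·1 = 1.
|Patch 1∩Patch 3|: x∈[5,9], y∈[2,4] → 4·2 = 8.
|Patch 2∩Patch 3| = 0 (no overlap).
|Patch 1∩Patch 2∩Patch 3| = 0.
|Patch 1 ∪ Patch 2 ∪ Patch 3| = 75 − 9 + 0 = 66.00.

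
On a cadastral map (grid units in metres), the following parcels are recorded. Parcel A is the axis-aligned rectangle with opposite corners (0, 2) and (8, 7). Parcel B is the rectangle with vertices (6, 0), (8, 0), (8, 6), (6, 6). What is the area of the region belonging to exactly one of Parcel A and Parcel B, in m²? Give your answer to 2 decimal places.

36.00

|Parcel A∩Parcel B|: x∈[6,8], y∈[2,6] → 2·4 = 8.
|Parcel A △ Parcel B| = |Parcel A| + |Parcel B| − 2·|Parcel A∩Parcel B| = 40 + 12 − 16 = 36.00.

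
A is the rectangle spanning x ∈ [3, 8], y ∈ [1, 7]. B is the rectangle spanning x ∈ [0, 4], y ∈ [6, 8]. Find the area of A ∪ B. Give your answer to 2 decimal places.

By inclusion–exclusion:
Individual areas: |A| = 30, |B| = 8.
|A∩B|: x∈[3,4], y∈[6,7] → 1·1 = 1.
|A ∪ B| = 38 − 1 = 37.00.

37.00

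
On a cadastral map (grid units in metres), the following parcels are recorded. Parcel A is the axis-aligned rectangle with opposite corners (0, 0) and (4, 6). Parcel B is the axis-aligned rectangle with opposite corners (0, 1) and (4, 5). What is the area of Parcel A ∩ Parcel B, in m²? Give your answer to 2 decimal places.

16.00

|Parcel A∩Parcel B|: x∈[0,4], y∈[1,5] → 4·4 = 16.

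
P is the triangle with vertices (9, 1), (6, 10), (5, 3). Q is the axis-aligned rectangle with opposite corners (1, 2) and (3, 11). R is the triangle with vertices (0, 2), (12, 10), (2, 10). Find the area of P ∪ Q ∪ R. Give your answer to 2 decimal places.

By inclusion–exclusion:
Individual areas: |P| = 15, |Q| = 18, |R| = 40.
|P∩Q| = 0.
|P∩R| = 3.445.
|Q∩R| = 11.3333.
|P∩Q∩R| = 0.
|P ∪ Q ∪ R| = 73 − 14.7783 + 0 = 58.22.

58.22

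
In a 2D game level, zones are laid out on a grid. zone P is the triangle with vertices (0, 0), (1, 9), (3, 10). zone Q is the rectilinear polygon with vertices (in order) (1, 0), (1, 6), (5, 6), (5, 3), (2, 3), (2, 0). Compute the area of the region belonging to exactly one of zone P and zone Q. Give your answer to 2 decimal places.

|zone P| = 8.5, |zone Q| = 15, |zone P∩zone Q| = 1.0667.
|zone P △ zone Q| = |zone P| + |zone Q| − 2·|zone P∩zone Q| = 8.5 + 15 − 2.1333 = 21.37.

21.37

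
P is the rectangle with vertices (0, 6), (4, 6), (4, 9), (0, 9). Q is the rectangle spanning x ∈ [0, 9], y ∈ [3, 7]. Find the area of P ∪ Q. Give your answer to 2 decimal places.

By inclusion–exclusion:
Individual areas: |P| = 12, |Q| = 36.
|P∩Q|: x∈[0,4], y∈[6,7] → 4·1 = 4.
|P ∪ Q| = 48 − 4 = 44.00.

44.00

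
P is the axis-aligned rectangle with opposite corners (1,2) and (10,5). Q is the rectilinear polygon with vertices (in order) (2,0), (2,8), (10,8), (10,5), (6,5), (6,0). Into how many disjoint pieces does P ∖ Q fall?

P ∖ Q splits into 2 disjoint pieces (area 12, area 3).

2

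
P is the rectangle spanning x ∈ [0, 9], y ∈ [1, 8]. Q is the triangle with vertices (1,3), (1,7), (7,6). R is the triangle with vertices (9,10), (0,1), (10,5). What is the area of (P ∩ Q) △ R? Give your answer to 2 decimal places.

34.43

|P ∩ Q| = 12.
|(P ∩ Q) ∩ R| = 2.2857.
|(P ∩ Q) △ R| = 12 + 27 − 4.5714 = 34.43.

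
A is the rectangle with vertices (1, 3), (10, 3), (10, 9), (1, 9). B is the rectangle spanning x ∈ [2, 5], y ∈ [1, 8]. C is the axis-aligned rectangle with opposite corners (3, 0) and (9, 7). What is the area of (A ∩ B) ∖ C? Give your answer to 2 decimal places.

|A ∩ B| = 15.
|(A ∩ B) ∩ C| = 8.
|(A ∩ B) ∖ C| = 15 − 8 = 7.00.

7.00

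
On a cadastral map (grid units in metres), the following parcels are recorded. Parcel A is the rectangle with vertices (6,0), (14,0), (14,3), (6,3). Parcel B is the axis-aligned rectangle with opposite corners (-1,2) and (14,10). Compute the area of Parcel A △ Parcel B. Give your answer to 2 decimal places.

128.00

|Parcel A∩Parcel B|: x∈[6,14], y∈[2,3] → 8·1 = 8.
|Parcel A △ Parcel B| = |Parcel A| + |Parcel B| − 2·|Parcel A∩Parcel B| = 24 + 120 − 16 = 128.00.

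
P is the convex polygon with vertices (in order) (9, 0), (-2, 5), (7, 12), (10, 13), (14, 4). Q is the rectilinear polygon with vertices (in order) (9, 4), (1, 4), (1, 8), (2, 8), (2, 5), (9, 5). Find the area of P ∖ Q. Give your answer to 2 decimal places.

|P| = 110.5, |P∩Q| = 10.7143.
|P ∖ Q| = |P| − |P∩Q| = 110.5 − 10.7143 = 99.79.

99.79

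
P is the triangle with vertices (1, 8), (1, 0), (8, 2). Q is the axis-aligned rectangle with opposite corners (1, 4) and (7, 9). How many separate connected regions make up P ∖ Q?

1

P ∖ Q is a single connected region.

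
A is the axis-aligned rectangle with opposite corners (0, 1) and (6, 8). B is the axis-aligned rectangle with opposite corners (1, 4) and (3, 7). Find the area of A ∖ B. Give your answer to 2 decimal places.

36.00

|A∩B|: x∈[1,3], y∈[4,7] → 2·3 = 6.
|A| = 42.
|A ∖ B| = |A| − |A∩B| = 42 − 6 = 36.00.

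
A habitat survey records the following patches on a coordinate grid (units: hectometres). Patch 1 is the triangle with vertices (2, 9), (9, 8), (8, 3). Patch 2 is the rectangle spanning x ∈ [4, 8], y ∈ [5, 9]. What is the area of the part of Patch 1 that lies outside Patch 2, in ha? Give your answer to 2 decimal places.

|Patch 1| = 18, |Patch 1∩Patch 2| = 11.7143.
|Patch 1 ∖ Patch 2| = |Patch 1| − |Patch 1∩Patch 2| = 18 − 11.7143 = 6.29.

6.29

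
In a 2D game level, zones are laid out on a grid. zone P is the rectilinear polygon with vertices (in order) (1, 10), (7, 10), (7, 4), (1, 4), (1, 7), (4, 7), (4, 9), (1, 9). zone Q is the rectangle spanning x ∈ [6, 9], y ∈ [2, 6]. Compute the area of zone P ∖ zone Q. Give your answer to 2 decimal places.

28.00

|zone P| = 30, |zone P∩zone Q| = 2.
|zone P ∖ zone Q| = |zone P| − |zone P∩zone Q| = 30 − 2 = 28.00.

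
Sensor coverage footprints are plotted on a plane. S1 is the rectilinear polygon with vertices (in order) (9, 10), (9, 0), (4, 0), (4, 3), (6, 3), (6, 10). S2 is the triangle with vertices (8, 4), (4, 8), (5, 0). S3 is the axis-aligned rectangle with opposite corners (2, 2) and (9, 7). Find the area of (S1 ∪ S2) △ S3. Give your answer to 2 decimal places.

31.44

|S1 ∪ S2| = 42.4375.
|(S1 ∪ S2) ∩ S3| = 23.
|(S1 ∪ S2) △ S3| = 42.4375 + 35 − 46 = 31.44.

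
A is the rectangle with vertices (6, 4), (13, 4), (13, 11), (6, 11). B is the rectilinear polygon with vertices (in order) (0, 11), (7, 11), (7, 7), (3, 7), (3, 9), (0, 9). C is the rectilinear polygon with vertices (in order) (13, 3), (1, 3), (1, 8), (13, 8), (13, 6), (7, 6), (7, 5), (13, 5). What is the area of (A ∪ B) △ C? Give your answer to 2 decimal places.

|A ∪ B| = 67.
|(A ∪ B) ∩ C| = 25.
|(A ∪ B) △ C| = 67 + 54 − 50 = 71.00.

71.00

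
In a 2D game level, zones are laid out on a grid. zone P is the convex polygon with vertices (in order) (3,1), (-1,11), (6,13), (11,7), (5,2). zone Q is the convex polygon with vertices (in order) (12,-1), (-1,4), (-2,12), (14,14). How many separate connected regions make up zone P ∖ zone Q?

zone P ∖ zone Q is a single connected region.

1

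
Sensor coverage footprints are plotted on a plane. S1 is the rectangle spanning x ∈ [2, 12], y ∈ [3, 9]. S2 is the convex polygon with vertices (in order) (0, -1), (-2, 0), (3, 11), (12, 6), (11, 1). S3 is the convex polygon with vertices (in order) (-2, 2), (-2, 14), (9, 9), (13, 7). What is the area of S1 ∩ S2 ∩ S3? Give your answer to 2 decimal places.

The intersection is the polygon with vertices (11.25,6.417), (2,3.333), (2,8.8), (2.091,9), (6.6,9).
By the shoelace formula its area is 32.14.

32.14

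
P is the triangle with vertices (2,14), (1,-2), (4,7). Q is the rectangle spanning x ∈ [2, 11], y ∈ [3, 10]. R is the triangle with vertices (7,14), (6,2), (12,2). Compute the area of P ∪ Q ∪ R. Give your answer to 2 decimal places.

82.61

By inclusion–exclusion:
Individual areas: |P| = 19.5, |Q| = 63, |R| = 36.
|P∩Q| = 10.0476.
|P∩R| = 0.
|Q∩R| = 25.8417.
|P∩Q∩R| = 0.
|P ∪ Q ∪ R| = 118.5 − 35.8893 + 0 = 82.61.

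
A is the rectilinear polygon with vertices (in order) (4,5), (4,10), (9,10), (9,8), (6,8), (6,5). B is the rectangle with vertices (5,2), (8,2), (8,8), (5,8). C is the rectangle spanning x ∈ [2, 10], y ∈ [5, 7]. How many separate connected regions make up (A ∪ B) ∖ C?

2

(A ∪ B) ∖ C splits into 2 disjoint pieces (area 14, area 9).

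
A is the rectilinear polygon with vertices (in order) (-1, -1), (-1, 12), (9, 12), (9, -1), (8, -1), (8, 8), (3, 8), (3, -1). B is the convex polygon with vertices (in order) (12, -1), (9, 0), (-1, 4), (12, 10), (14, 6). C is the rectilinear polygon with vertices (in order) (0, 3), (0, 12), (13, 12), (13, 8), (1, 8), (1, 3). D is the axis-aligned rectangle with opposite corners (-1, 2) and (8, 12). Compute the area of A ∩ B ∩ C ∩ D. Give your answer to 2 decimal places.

1.32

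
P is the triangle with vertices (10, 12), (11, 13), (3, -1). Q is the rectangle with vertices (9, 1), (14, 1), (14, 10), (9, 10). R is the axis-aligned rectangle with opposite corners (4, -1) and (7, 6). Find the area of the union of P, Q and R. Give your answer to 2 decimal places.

68.17

By inclusion–exclusion:
Individual areas: |P| = 3, |Q| = 45, |R| = 21.
|P∩Q| = 0.0714.
|P∩R| = 0.7541.
|Q∩R| = 0 (no overlap).
|P∩Q∩R| = 0.
|P ∪ Q ∪ R| = 69 − 0.8255 + 0 = 68.17.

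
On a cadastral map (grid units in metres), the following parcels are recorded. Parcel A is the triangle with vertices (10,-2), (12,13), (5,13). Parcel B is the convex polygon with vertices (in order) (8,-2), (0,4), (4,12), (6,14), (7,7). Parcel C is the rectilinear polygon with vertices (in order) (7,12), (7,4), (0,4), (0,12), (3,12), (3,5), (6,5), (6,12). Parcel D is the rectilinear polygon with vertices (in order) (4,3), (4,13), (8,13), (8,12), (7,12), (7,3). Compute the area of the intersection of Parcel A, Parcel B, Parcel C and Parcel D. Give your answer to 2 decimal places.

1.71

The intersection is the polygon with vertices (6,10), (6,12), (6.286,12), (7,7).
By the shoelace formula its area is 1.71.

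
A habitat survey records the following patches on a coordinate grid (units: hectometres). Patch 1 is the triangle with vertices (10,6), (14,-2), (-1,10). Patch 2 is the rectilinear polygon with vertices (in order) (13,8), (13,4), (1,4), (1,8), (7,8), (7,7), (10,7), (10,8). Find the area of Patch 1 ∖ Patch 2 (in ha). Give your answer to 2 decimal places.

16.51

|Patch 1| = 36, |Patch 1∩Patch 2| = 19.4886.
|Patch 1 ∖ Patch 2| = |Patch 1| − |Patch 1∩Patch 2| = 36 − 19.4886 = 16.51.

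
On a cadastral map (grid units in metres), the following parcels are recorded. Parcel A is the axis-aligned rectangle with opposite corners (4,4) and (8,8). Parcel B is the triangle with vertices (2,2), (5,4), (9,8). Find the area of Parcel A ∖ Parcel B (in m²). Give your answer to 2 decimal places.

14.74

|Parcel A| = 16, |Parcel A∩Parcel B| = 1.2619.
|Parcel A ∖ Parcel B| = |Parcel A| − |Parcel A∩Parcel B| = 16 − 1.2619 = 14.74.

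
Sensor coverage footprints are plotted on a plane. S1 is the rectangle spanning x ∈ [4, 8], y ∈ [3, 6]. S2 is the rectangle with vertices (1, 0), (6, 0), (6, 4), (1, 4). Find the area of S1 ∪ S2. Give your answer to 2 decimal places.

30.00

By inclusion–exclusion:
Individual areas: |S1| = 12, |S2| = 20.
|S1∩S2|: x∈[4,6], y∈[3,4] → 2·1 = 2.
|S1 ∪ S2| = 32 − 2 = 30.00.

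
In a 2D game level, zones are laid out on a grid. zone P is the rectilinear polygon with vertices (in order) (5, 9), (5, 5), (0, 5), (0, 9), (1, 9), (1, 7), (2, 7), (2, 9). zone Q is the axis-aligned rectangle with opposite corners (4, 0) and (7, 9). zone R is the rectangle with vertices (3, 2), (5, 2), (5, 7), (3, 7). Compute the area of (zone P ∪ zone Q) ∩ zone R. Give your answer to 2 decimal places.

7.00

The region (zone P ∪ zone Q) ∩ zone R is the polygon with vertices (4,5), (3,5), (3,7), (5,7), (5,2), (4,2).
By the shoelace formula its area is 7.00.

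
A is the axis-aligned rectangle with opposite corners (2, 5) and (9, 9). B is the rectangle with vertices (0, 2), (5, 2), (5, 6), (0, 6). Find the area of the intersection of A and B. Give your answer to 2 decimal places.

|A∩B|: x∈[2,5], y∈[5,6] → 3·1 = 3.

3.00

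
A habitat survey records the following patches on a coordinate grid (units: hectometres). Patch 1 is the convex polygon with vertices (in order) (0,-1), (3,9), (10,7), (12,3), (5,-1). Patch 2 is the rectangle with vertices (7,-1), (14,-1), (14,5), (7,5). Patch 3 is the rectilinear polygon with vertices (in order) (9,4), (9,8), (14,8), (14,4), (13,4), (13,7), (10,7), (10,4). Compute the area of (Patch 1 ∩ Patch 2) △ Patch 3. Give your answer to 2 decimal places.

25.14

|Patch 1 ∩ Patch 2| = 16.1429.
|(Patch 1 ∩ Patch 2) ∩ Patch 3| = 1.
|(Patch 1 ∩ Patch 2) △ Patch 3| = 16.1429 + 11 − 2 = 25.14.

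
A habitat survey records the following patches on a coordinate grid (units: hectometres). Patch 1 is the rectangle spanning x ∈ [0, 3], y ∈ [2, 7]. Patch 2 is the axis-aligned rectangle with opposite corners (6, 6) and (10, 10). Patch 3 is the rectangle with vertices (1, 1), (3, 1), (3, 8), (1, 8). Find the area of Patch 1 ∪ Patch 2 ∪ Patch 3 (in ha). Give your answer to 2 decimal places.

By inclusion–exclusion:
Individual areas: |Patch 1| = 15, |Patch 2| = 16, |Patch 3| = 14.
|Patch 1∩Patch 2| = 0 (no overlap).
|Patch 1∩Patch 3|: x∈[1,3], y∈[2,7] → 2·5 = 10.
|Patch 2∩Patch 3| = 0 (no overlap).
|Patch 1∩Patch 2∩Patch 3| = 0.
|Patch 1 ∪ Patch 2 ∪ Patch 3| = 45 − 10 + 0 = 35.00.

35.00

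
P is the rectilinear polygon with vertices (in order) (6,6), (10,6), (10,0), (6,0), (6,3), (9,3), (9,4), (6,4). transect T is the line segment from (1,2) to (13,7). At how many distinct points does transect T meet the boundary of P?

2

The segment meets the boundary at (10,5.75), (6,4.083).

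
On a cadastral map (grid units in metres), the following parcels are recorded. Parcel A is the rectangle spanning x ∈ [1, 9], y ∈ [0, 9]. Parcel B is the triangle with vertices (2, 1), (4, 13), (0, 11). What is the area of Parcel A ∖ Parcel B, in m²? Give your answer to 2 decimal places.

|Parcel A| = 72, |Parcel A∩Parcel B| = 10.8333.
|Parcel A ∖ Parcel B| = |Parcel A| − |Parcel A∩Parcel B| = 72 − 10.8333 = 61.17.

61.17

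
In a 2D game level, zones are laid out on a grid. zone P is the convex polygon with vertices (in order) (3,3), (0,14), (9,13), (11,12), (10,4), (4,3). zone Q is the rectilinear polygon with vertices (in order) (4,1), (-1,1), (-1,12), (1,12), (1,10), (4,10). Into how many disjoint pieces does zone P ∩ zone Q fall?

2

zone P ∩ zone Q splits into 2 disjoint pieces (area 13.6818, area 0.3788).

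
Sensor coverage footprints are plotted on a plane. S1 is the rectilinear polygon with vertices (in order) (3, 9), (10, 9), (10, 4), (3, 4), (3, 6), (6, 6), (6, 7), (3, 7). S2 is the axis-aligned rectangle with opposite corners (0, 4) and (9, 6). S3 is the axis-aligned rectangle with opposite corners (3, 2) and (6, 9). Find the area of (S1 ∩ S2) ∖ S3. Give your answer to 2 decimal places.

|S1 ∩ S2| = 12.
|(S1 ∩ S2) ∩ S3| = 6.
|(S1 ∩ S2) ∖ S3| = 12 − 6 = 6.00.

6.00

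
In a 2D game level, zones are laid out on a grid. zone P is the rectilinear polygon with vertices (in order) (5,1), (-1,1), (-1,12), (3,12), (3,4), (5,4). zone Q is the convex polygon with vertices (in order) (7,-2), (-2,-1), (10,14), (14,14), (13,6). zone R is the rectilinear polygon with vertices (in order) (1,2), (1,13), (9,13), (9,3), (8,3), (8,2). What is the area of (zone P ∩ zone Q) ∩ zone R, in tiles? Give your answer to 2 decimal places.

The region (zone P ∩ zone Q) ∩ zone R is the polygon with vertices (3,5.25), (3,4), (5,4), (5,2), (1,2), (1,2.75).
By the shoelace formula its area is 8.00.

8.00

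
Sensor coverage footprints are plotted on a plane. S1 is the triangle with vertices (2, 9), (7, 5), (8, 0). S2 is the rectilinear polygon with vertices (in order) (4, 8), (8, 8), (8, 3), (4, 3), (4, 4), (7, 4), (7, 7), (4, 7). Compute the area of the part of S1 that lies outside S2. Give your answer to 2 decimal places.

8.67

|S1| = 10.5, |S1∩S2| = 1.8333.
|S1 ∖ S2| = |S1| − |S1∩S2| = 10.5 − 1.8333 = 8.67.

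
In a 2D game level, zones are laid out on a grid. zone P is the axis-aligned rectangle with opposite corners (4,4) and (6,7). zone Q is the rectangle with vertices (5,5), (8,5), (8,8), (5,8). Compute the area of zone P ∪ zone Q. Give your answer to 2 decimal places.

13.00

By inclusion–exclusion:
Individual areas: |zone P| = 6, |zone Q| = 9.
|zone P∩zone Q|: x∈[5,6], y∈[5,7] → 1·2 = 2.
|zone P ∪ zone Q| = 15 − 2 = 13.00.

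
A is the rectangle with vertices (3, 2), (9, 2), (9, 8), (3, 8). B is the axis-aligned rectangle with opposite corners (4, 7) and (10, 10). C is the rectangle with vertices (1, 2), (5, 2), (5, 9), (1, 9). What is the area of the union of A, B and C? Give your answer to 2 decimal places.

64.00

By inclusion–exclusion:
Individual areas: |A| = 36, |B| = 18, |C| = 28.
|A∩B|: x∈[4,9], y∈[7,8] → 5·1 = 5.
|A∩C|: x∈[3,5], y∈[2,8] → 2·6 = 12.
|B∩C|: x∈[4,5], y∈[7,9] → 1·2 = 2.
|A∩B∩C| = 1.
|A ∪ B ∪ C| = 82 − 19 + 1 = 64.00.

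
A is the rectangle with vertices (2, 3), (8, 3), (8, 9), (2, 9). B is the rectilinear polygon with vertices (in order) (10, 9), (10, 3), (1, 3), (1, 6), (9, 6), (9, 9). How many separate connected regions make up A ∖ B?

A ∖ B is a single connected region.

1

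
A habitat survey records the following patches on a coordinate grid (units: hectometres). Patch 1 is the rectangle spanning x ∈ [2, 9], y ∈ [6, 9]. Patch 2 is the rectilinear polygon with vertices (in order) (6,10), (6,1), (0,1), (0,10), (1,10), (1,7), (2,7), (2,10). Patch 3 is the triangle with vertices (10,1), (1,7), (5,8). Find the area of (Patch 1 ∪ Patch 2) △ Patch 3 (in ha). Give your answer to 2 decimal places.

55.23

|Patch 1 ∪ Patch 2| = 60.
|(Patch 1 ∪ Patch 2) ∩ Patch 3| = 10.6369.
|(Patch 1 ∪ Patch 2) △ Patch 3| = 60 + 16.5 − 21.2738 = 55.23.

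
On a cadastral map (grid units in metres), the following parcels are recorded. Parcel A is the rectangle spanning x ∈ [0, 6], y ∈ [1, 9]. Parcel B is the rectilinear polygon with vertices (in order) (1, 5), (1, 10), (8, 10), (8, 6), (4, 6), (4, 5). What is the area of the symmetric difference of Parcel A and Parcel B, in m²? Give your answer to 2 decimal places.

|Parcel A| = 48, |Parcel B| = 31, |Parcel A∩Parcel B| = 18.
|Parcel A △ Parcel B| = |Parcel A| + |Parcel B| − 2·|Parcel A∩Parcel B| = 48 + 31 − 36 = 43.00.

43.00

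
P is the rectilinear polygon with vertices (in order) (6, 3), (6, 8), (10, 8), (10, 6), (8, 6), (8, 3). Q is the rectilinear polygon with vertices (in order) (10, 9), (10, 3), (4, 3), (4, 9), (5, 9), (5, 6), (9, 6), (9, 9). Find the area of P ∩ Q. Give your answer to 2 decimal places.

8.00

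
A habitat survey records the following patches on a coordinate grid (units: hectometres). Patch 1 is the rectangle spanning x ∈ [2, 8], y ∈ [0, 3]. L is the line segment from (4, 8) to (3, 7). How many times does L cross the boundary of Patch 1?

0

The segment lies entirely outside Patch 1 and never meets its boundary.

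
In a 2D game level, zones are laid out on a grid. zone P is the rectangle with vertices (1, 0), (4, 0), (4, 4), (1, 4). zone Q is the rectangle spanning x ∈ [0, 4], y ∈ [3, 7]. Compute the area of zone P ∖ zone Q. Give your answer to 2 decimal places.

|zone P∩zone Q|: x∈[1,4], y∈[3,4] → 3·1 = 3.
|zone P| = 12.
|zone P ∖ zone Q| = |zone P| − |zone P∩zone Q| = 12 − 3 = 9.00.

9.00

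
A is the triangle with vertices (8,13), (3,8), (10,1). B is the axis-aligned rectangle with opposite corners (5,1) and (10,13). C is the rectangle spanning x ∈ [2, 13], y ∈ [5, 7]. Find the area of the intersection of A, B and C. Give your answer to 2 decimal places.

7.83

The intersection is the polygon with vertices (9.333,5), (6,5), (5,6), (5,7), (9,7).
By the shoelace formula its area is 7.83.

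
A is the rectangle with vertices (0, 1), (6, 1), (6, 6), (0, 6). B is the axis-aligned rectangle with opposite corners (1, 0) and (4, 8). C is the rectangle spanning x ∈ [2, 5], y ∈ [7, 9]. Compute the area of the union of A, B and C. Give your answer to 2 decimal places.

By inclusion–exclusion:
Individual areas: |A| = 30, |B| = 24, |C| = 6.
|A∩B|: x∈[1,4], y∈[1,6] → 3·5 = 15.
|A∩C| = 0 (no overlap).
|B∩C|: x∈[2,4], y∈[7,8] → 2·1 = 2.
|A∩B∩C| = 0.
|A ∪ B ∪ C| = 60 − 17 + 0 = 43.00.

43.00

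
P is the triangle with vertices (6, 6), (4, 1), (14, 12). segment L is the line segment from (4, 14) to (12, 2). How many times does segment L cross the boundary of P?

The segment meets the boundary at (9,6.5), (8.222,7.667).

2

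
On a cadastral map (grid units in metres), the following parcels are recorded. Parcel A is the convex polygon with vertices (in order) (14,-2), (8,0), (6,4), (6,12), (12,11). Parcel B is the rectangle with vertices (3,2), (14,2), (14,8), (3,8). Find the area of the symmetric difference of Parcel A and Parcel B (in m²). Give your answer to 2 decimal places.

|Parcel A| = 80, |Parcel B| = 66, |Parcel A∩Parcel B| = 40.5385.
|Parcel A △ Parcel B| = |Parcel A| + |Parcel B| − 2·|Parcel A∩Parcel B| = 80 + 66 − 81.0769 = 64.92.

64.92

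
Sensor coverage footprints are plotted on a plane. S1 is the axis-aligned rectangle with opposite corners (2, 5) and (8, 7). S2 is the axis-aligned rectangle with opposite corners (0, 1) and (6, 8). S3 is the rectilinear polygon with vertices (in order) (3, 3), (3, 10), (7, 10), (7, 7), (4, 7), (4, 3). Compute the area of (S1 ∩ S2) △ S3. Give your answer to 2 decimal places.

20.00

|S1 ∩ S2| = 8.
|(S1 ∩ S2) ∩ S3| = 2.
|(S1 ∩ S2) △ S3| = 8 + 16 − 4 = 20.00.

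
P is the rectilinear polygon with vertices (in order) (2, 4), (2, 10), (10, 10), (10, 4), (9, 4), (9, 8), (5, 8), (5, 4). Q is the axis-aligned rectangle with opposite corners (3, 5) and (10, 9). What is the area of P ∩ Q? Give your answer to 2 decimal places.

16.00

The intersection is the polygon with vertices (10,5), (9,5), (9,8), (5,8), (5,5), (3,5), (3,9), (10,9).
By the shoelace formula its area is 16.00.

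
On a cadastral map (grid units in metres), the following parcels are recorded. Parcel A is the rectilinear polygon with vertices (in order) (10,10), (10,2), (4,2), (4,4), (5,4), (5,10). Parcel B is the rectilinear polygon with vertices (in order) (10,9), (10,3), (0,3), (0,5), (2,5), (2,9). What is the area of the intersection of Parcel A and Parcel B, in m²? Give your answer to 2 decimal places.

31.00

The intersection is the polygon with vertices (10,3), (4,3), (4,4), (5,4), (5,9), (10,9).
By the shoelace formula its area is 31.00.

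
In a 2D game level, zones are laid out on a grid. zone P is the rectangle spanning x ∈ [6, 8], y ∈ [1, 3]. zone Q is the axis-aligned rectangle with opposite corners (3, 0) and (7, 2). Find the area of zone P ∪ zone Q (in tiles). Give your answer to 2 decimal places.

By inclusion–exclusion:
Individual areas: |zone P| = 4, |zone Q| = 8.
|zone P∩zone Q|: x∈[6,7], y∈[1,2] → 1·1 = 1.
|zone P ∪ zone Q| = 12 − 1 = 11.00.

11.00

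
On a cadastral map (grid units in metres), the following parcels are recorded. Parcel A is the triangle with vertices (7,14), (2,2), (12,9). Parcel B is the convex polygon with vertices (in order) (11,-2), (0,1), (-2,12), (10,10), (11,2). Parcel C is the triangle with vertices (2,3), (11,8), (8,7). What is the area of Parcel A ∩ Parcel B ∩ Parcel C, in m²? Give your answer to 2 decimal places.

2.79

The intersection is the polygon with vertices (2.577,3.385), (8,7), (10.182,7.727), (8.923,6.846), (2.542,3.301).
By the shoelace formula its area is 2.79.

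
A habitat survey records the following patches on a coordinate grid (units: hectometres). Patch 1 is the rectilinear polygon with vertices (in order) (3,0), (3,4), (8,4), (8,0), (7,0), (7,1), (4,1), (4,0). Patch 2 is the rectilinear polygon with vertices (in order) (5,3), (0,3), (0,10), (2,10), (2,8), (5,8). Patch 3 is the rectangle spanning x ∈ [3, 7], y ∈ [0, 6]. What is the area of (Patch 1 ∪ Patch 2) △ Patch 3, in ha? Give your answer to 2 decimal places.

|Patch 1 ∪ Patch 2| = 44.
|(Patch 1 ∪ Patch 2) ∩ Patch 3| = 17.
|(Patch 1 ∪ Patch 2) △ Patch 3| = 44 + 24 − 34 = 34.00.

34.00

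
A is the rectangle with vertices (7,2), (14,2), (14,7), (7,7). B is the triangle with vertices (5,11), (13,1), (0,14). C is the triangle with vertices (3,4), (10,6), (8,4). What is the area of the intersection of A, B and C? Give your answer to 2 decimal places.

The intersection is the polygon with vertices (9.444,5.444), (9,5), (8.444,5.556), (9.186,5.767).
By the shoelace formula its area is 0.39.

0.39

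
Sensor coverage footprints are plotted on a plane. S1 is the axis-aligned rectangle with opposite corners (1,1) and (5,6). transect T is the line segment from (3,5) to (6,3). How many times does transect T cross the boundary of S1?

1

The segment meets the boundary at (5,3.667).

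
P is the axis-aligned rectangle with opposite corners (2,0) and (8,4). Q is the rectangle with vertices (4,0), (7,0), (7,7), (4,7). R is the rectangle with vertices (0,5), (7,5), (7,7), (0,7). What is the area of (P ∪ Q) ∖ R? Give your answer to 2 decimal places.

|P ∪ Q| = 33.
|(P ∪ Q) ∩ R| = 6.
|(P ∪ Q) ∖ R| = 33 − 6 = 27.00.

27.00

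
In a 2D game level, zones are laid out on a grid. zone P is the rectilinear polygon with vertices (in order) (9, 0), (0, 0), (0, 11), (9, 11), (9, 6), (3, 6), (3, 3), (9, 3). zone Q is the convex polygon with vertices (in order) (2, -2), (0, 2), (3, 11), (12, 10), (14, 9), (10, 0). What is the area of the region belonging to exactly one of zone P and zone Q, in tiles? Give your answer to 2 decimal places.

|zone P| = 81, |zone Q| = 123, |zone P∩zone Q| = 64.5.
|zone P △ zone Q| = |zone P| + |zone Q| − 2·|zone P∩zone Q| = 81 + 123 − 129 = 75.00.

75.00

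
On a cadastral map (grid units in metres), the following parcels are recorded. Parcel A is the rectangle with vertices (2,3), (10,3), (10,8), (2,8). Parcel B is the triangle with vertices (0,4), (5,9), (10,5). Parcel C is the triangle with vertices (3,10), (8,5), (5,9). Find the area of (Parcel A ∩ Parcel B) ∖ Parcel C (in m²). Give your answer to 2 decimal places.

|Parcel A ∩ Parcel B| = 19.575.
|(Parcel A ∩ Parcel B) ∩ Parcel C| = 1.125.
|(Parcel A ∩ Parcel B) ∖ Parcel C| = 19.575 − 1.125 = 18.45.

18.45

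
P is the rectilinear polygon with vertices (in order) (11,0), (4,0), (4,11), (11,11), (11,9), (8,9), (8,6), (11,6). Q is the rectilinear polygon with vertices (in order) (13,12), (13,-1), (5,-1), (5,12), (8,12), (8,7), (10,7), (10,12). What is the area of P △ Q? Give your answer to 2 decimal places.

56.00

|P| = 68, |Q| = 94, |P∩Q| = 53.
|P △ Q| = |P| + |Q| − 2·|P∩Q| = 68 + 94 − 106 = 56.00.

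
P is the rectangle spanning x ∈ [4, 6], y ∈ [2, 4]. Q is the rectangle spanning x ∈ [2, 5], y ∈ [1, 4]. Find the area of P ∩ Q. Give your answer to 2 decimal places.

2.00

|P∩Q|: x∈[4,5], y∈[2,4] → 1·2 = 2.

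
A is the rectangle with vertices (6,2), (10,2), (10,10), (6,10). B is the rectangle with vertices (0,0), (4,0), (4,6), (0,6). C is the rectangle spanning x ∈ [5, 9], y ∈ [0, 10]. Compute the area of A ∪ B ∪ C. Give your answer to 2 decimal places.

72.00

By inclusion–exclusion:
Individual areas: |A| = 32, |B| = 24, |C| = 40.
|A∩B| = 0 (no overlap).
|A∩C|: x∈[6,9], y∈[2,10] → 3·8 = 24.
|B∩C| = 0 (no overlap).
|A∩B∩C| = 0.
|A ∪ B ∪ C| = 96 − 24 + 0 = 72.00.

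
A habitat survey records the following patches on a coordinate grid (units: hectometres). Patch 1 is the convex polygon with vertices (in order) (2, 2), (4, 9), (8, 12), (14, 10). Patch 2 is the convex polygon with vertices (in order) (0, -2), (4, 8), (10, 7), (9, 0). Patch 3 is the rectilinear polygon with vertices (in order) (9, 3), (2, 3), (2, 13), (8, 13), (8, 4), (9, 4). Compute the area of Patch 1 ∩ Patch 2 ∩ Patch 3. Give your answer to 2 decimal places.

16.56

The intersection is the polygon with vertices (4,8), (8,7.333), (8,6), (3.5,3), (2.286,3), (3,5.5).
By the shoelace formula its area is 16.56.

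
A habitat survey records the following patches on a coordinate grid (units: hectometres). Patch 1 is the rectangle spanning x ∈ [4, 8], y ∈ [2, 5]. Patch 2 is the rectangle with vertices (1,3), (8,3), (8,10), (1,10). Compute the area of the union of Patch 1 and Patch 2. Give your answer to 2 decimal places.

By inclusion–exclusion:
Individual areas: |Patch 1| = 12, |Patch 2| = 49.
|Patch 1∩Patch 2|: x∈[4,8], y∈[3,5] → 4·2 = 8.
|Patch 1 ∪ Patch 2| = 61 − 8 = 53.00.

53.00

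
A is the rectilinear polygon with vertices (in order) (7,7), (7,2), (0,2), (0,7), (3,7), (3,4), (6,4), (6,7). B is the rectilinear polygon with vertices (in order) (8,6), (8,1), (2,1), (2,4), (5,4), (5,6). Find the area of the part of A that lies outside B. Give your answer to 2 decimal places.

|A| = 26, |A∩B| = 12.
|A ∖ B| = |A| − |A∩B| = 26 − 12 = 14.00.

14.00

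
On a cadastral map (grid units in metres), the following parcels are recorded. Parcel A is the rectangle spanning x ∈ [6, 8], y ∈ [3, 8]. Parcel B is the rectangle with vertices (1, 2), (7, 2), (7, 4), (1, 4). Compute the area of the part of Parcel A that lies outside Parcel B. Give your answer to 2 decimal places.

|Parcel A∩Parcel B|: x∈[6,7], y∈[3,4] → 1·1 = 1.
|Parcel A| = 10.
|Parcel A ∖ Parcel B| = |Parcel A| − |Parcel A∩Parcel B| = 10 − 1 = 9.00.

9.00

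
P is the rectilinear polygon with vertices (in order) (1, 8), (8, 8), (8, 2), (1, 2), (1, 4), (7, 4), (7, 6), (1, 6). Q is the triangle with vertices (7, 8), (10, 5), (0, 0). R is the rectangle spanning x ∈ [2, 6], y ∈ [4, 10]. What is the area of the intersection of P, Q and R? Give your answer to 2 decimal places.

0.32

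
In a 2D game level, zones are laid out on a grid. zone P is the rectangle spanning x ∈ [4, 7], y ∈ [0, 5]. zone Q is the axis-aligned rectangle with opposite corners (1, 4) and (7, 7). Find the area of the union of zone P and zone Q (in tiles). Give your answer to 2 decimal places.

By inclusion–exclusion:
Individual areas: |zone P| = 15, |zone Q| = 18.
|zone P∩zone Q|: x∈[4,7], y∈[4,5] → 3·1 = 3.
|zone P ∪ zone Q| = 33 − 3 = 30.00.

30.00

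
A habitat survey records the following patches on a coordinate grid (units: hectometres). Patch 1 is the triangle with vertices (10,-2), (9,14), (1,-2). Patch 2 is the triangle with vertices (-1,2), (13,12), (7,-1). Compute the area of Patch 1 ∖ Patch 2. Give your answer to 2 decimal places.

31.61

|Patch 1| = 72, |Patch 1∩Patch 2| = 40.3915.
|Patch 1 ∖ Patch 2| = |Patch 1| − |Patch 1∩Patch 2| = 72 − 40.3915 = 31.61.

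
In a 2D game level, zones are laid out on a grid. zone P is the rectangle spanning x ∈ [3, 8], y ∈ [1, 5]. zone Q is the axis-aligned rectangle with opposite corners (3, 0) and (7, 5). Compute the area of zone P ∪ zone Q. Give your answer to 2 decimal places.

By inclusion–exclusion:
Individual areas: |zone P| = 20, |zone Q| = 20.
|zone P∩zone Q|: x∈[3,7], y∈[1,5] → 4·4 = 16.
|zone P ∪ zone Q| = 40 − 16 = 24.00.

24.00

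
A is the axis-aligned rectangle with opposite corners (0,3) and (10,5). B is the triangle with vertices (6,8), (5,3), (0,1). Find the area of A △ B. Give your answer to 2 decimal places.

|A| = 20, |B| = 11.5, |A∩B| = 5.2571.
|A △ B| = |A| + |B| − 2·|A∩B| = 20 + 11.5 − 10.5143 = 20.99.

20.99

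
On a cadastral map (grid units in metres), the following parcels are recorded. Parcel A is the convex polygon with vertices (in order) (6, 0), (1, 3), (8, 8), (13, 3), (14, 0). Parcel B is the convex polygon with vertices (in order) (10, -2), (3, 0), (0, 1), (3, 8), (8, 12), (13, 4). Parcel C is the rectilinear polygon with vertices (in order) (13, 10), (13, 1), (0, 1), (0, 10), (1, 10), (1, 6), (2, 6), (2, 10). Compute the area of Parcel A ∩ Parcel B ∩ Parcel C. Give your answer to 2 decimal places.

48.58

The intersection is the polygon with vertices (8,8), (12.667,3.333), (11.5,1), (4.333,1), (1,3).
By the shoelace formula its area is 48.58.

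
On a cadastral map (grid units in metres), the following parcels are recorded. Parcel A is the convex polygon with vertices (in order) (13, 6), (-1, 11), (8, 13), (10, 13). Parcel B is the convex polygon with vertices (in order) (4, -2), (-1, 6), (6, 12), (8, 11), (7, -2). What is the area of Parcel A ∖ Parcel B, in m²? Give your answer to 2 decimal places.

|Parcel A| = 43.5, |Parcel A∩Parcel B| = 11.3717.
|Parcel A ∖ Parcel B| = |Parcel A| − |Parcel A∩Parcel B| = 43.5 − 11.3717 = 32.13.

32.13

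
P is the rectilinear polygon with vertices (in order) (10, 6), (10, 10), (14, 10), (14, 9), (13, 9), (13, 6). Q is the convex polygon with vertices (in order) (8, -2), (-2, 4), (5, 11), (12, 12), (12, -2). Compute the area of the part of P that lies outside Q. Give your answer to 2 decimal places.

|P| = 13, |P∩Q| = 8.
|P ∖ Q| = |P| − |P∩Q| = 13 − 8 = 5.00.

5.00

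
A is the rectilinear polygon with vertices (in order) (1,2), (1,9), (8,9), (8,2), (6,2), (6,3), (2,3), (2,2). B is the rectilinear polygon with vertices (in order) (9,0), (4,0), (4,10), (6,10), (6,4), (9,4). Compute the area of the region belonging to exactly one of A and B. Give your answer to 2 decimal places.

|A| = 45, |B| = 32, |A∩B| = 16.
|A △ B| = |A| + |B| − 2·|A∩B| = 45 + 32 − 32 = 45.00.

45.00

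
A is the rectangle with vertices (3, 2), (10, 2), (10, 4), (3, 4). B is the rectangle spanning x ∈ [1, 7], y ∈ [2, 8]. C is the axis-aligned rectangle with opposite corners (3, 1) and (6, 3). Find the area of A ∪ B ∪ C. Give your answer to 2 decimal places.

45.00

By inclusion–exclusion:
Individual areas: |A| = 14, |B| = 36, |C| = 6.
|A∩B|: x∈[3,7], y∈[2,4] → 4·2 = 8.
|A∩C|: x∈[3,6], y∈[2,3] → 3·1 = 3.
|B∩C|: x∈[3,6], y∈[2,3] → 3·1 = 3.
|A∩B∩C| = 3.
|A ∪ B ∪ C| = 56 − 14 + 3 = 45.00.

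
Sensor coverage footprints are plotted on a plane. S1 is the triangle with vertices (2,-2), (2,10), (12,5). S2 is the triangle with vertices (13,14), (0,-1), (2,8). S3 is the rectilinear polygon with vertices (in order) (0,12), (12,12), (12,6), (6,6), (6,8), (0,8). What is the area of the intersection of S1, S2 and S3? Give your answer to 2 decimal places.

3.39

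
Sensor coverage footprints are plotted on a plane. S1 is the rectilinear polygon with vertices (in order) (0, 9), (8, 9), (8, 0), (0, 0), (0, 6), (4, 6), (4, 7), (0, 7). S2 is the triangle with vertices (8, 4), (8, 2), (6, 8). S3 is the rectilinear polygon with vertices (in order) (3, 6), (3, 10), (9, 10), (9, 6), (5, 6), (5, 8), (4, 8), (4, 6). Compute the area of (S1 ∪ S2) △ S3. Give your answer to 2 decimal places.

|S1 ∪ S2| = 68.
|(S1 ∪ S2) ∩ S3| = 12.
|(S1 ∪ S2) △ S3| = 68 + 22 − 24 = 66.00.

66.00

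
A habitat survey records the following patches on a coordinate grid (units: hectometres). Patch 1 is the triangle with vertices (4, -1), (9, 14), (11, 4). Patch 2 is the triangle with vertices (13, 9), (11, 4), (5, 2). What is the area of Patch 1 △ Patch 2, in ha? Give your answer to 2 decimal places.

|Patch 1| = 40, |Patch 2| = 13, |Patch 1∩Patch 2| = 8.8511.
|Patch 1 △ Patch 2| = |Patch 1| + |Patch 2| − 2·|Patch 1∩Patch 2| = 40 + 13 − 17.7021 = 35.30.

35.30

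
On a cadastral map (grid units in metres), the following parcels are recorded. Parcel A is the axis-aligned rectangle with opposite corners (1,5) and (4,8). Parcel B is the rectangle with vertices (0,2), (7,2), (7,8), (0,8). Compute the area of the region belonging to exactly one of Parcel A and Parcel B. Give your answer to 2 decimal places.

33.00

|Parcel A∩Parcel B|: x∈[1,4], y∈[5,8] → 3·3 = 9.
|Parcel A △ Parcel B| = |Parcel A| + |Parcel B| − 2·|Parcel A∩Parcel B| = 9 + 42 − 18 = 33.00.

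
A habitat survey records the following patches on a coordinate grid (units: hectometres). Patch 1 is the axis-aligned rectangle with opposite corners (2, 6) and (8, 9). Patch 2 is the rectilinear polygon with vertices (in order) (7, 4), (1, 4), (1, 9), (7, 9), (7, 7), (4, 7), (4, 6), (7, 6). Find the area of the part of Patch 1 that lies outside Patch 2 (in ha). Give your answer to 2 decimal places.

6.00

|Patch 1| = 18, |Patch 1∩Patch 2| = 12.
|Patch 1 ∖ Patch 2| = |Patch 1| − |Patch 1∩Patch 2| = 18 − 12 = 6.00.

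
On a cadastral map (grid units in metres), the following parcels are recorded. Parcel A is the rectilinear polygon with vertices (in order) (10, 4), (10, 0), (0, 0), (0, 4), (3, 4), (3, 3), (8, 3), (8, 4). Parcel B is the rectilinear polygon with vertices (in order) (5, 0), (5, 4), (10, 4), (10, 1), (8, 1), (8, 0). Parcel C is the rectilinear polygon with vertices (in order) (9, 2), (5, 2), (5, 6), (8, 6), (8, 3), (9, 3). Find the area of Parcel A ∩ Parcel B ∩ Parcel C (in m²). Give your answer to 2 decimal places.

4.00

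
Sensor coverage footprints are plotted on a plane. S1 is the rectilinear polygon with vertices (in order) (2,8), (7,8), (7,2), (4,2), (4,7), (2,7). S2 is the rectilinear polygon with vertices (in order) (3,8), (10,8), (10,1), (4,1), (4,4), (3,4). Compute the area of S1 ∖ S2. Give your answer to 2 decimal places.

|S1| = 20, |S1∩S2| = 19.
|S1 ∖ S2| = |S1| − |S1∩S2| = 20 − 19 = 1.00.

1.00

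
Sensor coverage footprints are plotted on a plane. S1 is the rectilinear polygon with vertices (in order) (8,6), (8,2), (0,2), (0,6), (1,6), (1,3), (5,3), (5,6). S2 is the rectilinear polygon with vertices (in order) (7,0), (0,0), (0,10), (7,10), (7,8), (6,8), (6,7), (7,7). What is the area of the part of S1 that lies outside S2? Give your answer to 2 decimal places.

4.00

|S1| = 20, |S1∩S2| = 16.
|S1 ∖ S2| = |S1| − |S1∩S2| = 20 − 16 = 4.00.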